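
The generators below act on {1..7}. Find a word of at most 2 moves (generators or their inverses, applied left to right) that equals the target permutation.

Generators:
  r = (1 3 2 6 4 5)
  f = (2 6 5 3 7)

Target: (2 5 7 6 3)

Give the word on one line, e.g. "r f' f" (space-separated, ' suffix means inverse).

  after f: (2 6 5 3 7)
  after f: (2 5 7 6 3)

f f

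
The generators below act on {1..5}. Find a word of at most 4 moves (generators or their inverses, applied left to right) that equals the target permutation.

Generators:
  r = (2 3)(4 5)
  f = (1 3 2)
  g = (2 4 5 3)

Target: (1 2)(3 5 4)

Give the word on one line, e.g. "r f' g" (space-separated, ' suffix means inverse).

  after g': (2 3 5 4)
  after f': (1 2)(3 5 4)

g' f'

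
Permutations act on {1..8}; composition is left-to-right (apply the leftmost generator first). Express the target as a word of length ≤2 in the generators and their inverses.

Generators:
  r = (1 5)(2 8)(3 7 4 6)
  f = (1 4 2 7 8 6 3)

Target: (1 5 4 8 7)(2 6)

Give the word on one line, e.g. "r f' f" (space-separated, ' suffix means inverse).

r' f

  after r': (1 5)(2 8)(3 6 4 7)
  after f: (1 5 4 8 7)(2 6)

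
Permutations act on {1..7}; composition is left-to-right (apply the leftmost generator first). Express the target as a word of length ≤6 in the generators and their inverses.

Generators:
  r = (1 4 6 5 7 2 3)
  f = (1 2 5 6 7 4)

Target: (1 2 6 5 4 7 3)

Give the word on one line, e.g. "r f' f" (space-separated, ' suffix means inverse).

r' f' r f

  after r': (1 3 2 7 5 6 4)
  after f': (1 3)(2 6 7)
  after r: (2 5 7 3 4 6)
  after f: (1 2 6 5 4 7 3)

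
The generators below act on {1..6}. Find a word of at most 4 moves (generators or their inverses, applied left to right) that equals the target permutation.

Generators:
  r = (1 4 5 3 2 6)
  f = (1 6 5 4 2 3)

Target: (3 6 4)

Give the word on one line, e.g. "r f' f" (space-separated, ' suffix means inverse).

  after f: (1 6 5 4 2 3)
  after f: (1 5 2)(3 6 4)
  after r: (1 3)(2 4)(5 6)
  after f: (3 6 4)

f f r f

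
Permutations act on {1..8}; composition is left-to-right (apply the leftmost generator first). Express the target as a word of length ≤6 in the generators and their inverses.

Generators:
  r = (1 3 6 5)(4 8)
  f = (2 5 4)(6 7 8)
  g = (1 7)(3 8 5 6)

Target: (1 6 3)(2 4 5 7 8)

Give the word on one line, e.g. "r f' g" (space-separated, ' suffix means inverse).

g' r' r' f'

  after g': (1 7)(3 6 5 8)
  after r': (1 7 5 4 8)
  after r': (1 7 6 3)(5 8)
  after f': (1 6 3)(2 4 5 7 8)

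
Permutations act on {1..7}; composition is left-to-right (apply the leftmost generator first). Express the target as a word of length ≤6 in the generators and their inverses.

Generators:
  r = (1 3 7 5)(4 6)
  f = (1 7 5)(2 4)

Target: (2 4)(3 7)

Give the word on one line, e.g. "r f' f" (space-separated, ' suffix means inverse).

  after r: (1 3 7 5)(4 6)
  after f': (1 3)(2 4 6)
  after r: (1 7 5)(2 6)
  after f: (1 5 7)(2 6 4)
  after r: (2 4)(3 7)

r f' r f r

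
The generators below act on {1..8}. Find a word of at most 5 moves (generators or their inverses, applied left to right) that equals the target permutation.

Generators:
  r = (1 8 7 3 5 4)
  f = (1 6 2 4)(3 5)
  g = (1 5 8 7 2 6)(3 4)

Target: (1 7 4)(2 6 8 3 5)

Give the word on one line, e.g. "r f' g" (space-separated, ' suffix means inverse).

r f' r

  after r: (1 8 7 3 5 4)
  after f': (1 8 7 5 2 6)
  after r: (1 7 4)(2 6 8 3 5)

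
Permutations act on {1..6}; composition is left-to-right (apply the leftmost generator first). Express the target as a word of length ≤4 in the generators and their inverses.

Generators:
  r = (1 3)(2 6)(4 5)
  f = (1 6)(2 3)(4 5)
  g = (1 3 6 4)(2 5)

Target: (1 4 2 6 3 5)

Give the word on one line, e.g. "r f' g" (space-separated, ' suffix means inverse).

  after f: (1 6)(2 3)(4 5)
  after g: (1 4 2 6 3 5)

f g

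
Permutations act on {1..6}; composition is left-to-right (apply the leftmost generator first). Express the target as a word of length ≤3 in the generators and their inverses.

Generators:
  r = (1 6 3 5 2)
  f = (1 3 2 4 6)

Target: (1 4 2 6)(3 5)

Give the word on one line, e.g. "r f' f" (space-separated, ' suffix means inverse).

r f'

  after r: (1 6 3 5 2)
  after f': (1 4 2 6)(3 5)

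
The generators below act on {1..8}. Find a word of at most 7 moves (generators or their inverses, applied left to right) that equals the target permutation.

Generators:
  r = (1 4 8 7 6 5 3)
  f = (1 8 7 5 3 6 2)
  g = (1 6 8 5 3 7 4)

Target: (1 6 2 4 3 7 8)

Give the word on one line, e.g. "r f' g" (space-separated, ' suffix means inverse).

f g g r g

  after f: (1 8 7 5 3 6 2)
  after g: (1 5 7 3 8 4)(2 6)
  after g: (1 3 5 4 6 2 8)
  after r: (2 7 6)(4 5 8)
  after g: (1 6 2 4 3 7 8)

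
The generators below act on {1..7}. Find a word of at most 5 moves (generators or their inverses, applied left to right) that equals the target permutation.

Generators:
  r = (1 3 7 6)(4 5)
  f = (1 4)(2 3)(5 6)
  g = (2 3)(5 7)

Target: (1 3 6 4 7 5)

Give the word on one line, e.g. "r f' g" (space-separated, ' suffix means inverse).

r f f g' f

  after r: (1 3 7 6)(4 5)
  after f: (1 2 3 7 5)(4 6)
  after f: (1 3 7 6)(4 5)
  after g': (1 2 3 5 4 7 6)
  after f: (1 3 6 4 7 5)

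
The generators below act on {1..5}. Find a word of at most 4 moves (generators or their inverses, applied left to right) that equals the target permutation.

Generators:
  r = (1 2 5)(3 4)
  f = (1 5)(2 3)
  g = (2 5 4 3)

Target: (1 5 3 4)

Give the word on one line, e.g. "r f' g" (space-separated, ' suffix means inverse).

g' f

  after g': (2 3 4 5)
  after f: (1 5 3 4)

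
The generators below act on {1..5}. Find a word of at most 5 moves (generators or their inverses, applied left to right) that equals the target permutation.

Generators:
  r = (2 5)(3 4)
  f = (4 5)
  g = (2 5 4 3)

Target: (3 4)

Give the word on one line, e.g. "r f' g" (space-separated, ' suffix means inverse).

  after r: (2 5)(3 4)
  after g: (2 4)
  after f: (2 5 4)
  after g': (3 4)

r g f g'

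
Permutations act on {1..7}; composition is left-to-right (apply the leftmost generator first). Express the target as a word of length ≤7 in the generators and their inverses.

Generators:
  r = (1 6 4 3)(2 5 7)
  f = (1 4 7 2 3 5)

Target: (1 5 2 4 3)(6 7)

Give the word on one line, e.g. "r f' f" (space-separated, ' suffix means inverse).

  after r: (1 6 4 3)(2 5 7)
  after f': (1 6)(2 3 5 4)
  after f': (1 6 5)(4 7)
  after r': (2 7 6)(3 4 5)
  after f': (1 5 2 4 3)(6 7)

r f' f' r' f'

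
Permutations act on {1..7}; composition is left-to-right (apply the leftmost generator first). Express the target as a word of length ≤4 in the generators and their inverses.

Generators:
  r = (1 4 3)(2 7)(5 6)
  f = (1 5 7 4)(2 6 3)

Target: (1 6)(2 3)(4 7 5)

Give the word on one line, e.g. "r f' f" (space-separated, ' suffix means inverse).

r f' f' r'

  after r: (1 4 3)(2 7)(5 6)
  after f': (1 7 3 4 6)(2 5)
  after f': (1 5 3 7 6 4 2)
  after r': (1 6)(2 3)(4 7 5)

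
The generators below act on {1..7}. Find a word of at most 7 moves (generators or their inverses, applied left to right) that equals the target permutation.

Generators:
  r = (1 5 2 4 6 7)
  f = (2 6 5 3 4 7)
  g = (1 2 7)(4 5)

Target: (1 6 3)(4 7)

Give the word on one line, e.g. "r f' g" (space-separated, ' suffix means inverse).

  after f': (2 7 4 3 5 6)
  after f': (2 4 5)(3 6 7)
  after r: (1 5 4 2 6)(3 7)
  after r: (1 2 7 3)(5 6)
  after f: (1 6 3)(4 7)

f' f' r r f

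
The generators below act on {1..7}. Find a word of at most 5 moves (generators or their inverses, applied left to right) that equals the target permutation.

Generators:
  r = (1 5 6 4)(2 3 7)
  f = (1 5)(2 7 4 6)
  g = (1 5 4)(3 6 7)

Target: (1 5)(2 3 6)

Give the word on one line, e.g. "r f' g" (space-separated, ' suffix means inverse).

g' f r'

  after g': (1 4 5)(3 7 6)
  after f: (1 6 3 4)(2 7)
  after r': (1 5)(2 3 6)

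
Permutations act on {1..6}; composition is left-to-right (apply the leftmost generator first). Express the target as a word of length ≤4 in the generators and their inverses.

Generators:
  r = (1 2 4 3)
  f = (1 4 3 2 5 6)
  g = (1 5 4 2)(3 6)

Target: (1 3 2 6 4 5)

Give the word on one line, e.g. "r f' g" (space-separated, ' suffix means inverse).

f' g

  after f': (1 6 5 2 3 4)
  after g: (1 3 2 6 4 5)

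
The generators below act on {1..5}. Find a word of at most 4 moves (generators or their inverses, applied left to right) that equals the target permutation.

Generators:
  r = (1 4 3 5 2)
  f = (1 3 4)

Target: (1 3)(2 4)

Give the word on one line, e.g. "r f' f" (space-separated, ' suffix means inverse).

  after r: (1 4 3 5 2)
  after f': (1 3 5 2 4)
  after r': (1 4 2)
  after f': (1 3)(2 4)

r f' r' f'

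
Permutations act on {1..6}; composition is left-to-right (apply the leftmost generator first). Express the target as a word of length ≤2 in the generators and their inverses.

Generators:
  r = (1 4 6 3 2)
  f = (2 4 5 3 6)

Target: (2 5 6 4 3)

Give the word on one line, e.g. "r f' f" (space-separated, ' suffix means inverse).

  after f: (2 4 5 3 6)
  after f: (2 5 6 4 3)

f f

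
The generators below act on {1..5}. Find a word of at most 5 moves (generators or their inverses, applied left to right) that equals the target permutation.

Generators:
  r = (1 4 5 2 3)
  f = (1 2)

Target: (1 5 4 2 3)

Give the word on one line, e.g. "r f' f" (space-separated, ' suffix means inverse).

f r' f'

  after f: (1 2)
  after r': (1 5 4)(2 3)
  after f': (1 5 4 2 3)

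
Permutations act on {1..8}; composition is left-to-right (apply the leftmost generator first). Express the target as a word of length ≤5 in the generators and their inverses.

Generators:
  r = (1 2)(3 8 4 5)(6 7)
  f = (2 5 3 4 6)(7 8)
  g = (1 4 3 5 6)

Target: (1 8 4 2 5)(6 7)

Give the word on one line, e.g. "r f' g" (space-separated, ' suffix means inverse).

  after g': (1 6 5 3 4)
  after f': (1 4)(2 6)(7 8)
  after f': (1 3 5 2 4)
  after r: (1 8 4 2 5)(6 7)

g' f' f' r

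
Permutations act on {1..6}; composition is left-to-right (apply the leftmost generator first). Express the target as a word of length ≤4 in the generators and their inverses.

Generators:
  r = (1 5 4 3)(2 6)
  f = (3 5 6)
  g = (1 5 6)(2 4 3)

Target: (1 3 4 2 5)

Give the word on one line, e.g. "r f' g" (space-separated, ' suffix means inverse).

g g f

  after g: (1 5 6)(2 4 3)
  after g: (1 6 5)(2 3 4)
  after f: (1 3 4 2 5)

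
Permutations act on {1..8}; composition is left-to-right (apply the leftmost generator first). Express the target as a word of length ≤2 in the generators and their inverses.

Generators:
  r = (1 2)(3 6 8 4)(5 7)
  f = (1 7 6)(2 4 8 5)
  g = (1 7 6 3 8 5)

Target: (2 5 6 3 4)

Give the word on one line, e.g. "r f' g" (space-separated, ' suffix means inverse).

  after g: (1 7 6 3 8 5)
  after f': (2 5 6 3 4)

g f'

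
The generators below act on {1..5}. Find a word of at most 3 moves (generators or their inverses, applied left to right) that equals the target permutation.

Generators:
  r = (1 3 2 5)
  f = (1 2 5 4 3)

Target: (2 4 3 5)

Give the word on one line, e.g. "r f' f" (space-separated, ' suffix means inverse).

r f

  after r: (1 3 2 5)
  after f: (2 4 3 5)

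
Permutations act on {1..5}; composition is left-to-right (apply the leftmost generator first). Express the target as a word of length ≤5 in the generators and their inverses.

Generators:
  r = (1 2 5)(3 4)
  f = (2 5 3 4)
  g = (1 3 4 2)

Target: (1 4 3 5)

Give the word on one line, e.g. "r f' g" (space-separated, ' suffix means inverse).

  after g': (1 2 4 3)
  after f: (1 5 3)
  after r: (2 5 4 3)
  after g: (1 3)(2 5)
  after r': (1 4 3 5)

g' f r g r'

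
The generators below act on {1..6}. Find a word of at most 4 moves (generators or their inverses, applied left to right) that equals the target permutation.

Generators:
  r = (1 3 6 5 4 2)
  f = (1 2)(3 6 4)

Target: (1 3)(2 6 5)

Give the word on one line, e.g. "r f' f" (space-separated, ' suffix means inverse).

  after f': (1 2)(3 4 6)
  after r: (2 3)(4 5)
  after r: (1 3)(2 6 5)

f' r r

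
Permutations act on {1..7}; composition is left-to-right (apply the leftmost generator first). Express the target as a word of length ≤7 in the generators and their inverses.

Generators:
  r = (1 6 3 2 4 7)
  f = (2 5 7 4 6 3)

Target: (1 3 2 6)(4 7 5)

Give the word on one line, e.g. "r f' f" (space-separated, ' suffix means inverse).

f r f' r' r'

  after f: (2 5 7 4 6 3)
  after r: (1 6 2 5)(3 4)
  after f': (1 4 6 3 7 5)
  after r': (1 2 3 4)(5 7)
  after r': (1 3 2 6)(4 7 5)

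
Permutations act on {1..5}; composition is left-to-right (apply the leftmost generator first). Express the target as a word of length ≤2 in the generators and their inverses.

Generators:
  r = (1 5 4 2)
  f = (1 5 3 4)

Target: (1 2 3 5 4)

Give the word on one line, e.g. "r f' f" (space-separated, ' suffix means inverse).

  after r': (1 2 4 5)
  after f': (1 2 3 5 4)

r' f'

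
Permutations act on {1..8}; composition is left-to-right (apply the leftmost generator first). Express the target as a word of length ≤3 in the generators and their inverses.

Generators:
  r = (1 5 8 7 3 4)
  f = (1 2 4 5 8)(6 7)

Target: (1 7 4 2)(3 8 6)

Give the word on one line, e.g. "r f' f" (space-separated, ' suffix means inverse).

r f r

  after r: (1 5 8 7 3 4)
  after f: (1 8 6 7 3 5)(2 4)
  after r: (1 7 4 2)(3 8 6)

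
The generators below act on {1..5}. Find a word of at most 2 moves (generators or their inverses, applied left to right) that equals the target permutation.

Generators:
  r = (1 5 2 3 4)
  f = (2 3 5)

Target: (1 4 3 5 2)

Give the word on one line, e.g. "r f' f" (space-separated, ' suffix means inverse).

f' r'

  after f': (2 5 3)
  after r': (1 4 3 5 2)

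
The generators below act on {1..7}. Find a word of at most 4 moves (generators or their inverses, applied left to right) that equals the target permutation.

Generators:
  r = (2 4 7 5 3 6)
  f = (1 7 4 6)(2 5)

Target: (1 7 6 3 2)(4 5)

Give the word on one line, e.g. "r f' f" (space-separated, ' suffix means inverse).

r' f

  after r': (2 6 3 5 7 4)
  after f: (1 7 6 3 2)(4 5)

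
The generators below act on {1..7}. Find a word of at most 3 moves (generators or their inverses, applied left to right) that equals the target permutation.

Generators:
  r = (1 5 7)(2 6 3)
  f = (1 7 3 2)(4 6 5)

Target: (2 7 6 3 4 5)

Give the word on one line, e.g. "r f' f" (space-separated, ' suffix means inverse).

  after r: (1 5 7)(2 6 3)
  after r: (1 7 5)(2 3 6)
  after f': (2 7 6 3 4 5)

r r f'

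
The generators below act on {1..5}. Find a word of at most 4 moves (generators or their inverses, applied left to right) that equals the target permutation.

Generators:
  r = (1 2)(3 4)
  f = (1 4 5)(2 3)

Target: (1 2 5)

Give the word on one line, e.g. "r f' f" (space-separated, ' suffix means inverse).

f' r f r'

  after f': (1 5 4)(2 3)
  after r: (1 5 3)(2 4)
  after f: (2 5)(3 4)
  after r': (1 2 5)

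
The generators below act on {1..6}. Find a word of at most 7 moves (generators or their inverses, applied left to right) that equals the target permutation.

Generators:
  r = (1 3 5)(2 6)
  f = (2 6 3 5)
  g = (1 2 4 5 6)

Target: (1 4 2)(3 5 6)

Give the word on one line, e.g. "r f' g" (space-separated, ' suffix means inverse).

  after f': (2 5 3 6)
  after g': (1 6)(2 4)(3 5)
  after g': (1 5 3 4)
  after g': (1 4 6 5 3 2)
  after f': (1 4 2)(3 5 6)

f' g' g' g' f'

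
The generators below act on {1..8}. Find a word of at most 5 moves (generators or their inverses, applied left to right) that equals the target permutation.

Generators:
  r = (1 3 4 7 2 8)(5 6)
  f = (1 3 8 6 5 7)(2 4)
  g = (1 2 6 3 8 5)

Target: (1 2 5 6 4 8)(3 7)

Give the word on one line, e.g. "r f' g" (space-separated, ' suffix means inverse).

  after r: (1 3 4 7 2 8)(5 6)
  after f: (1 8 3 2 6 7 4)
  after r': (1 2 5 6 4 8)(3 7)

r f r'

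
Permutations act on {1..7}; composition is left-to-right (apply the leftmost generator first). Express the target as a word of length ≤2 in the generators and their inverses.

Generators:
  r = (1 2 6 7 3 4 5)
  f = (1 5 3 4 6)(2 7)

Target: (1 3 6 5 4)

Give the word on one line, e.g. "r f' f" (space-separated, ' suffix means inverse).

f f

  after f: (1 5 3 4 6)(2 7)
  after f: (1 3 6 5 4)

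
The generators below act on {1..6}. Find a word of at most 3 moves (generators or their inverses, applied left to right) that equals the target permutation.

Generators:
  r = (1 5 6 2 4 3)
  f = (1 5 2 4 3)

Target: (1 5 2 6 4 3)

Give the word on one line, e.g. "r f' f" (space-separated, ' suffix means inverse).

r' f f

  after r': (1 3 4 2 6 5)
  after f: (2 6)
  after f: (1 5 2 6 4 3)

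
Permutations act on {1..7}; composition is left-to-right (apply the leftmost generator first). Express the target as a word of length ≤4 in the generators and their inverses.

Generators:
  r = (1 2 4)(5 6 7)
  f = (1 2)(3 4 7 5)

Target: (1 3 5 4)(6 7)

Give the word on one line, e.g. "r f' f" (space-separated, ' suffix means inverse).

  after r': (1 4 2)(5 7 6)
  after f': (1 3 5 4)(6 7)

r' f'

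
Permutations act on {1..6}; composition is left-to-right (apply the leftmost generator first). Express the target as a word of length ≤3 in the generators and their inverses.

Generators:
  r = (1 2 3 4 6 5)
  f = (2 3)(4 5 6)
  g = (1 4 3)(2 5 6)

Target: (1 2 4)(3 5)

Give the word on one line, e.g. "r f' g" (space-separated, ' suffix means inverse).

g' f

  after g': (1 3 4)(2 6 5)
  after f: (1 2 4)(3 5)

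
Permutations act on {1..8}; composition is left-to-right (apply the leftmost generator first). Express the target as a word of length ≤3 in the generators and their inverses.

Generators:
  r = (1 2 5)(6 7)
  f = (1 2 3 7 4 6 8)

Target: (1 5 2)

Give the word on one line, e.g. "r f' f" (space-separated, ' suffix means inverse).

r r

  after r: (1 2 5)(6 7)
  after r: (1 5 2)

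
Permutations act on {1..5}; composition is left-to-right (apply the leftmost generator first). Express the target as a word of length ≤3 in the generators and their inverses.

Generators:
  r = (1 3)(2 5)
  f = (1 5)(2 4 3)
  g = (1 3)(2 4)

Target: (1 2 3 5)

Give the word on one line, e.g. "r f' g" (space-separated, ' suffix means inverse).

r f' g

  after r: (1 3)(2 5)
  after f': (1 4 2)(3 5)
  after g: (1 2 3 5)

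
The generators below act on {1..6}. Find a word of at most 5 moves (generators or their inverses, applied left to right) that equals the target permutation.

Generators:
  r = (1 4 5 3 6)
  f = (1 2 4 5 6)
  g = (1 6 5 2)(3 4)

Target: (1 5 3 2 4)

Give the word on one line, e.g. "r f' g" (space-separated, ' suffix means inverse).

  after r': (1 6 3 5 4)
  after g: (1 5 3 2)(4 6)
  after g: (1 2 6 3)(4 5)
  after f: (1 4 6 3 2)
  after r: (1 5 3 2 4)

r' g g f r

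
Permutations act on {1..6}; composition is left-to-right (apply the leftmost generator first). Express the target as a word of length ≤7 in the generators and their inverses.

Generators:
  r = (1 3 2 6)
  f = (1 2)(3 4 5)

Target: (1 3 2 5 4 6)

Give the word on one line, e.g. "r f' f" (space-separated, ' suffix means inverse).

  after r': (1 6 2 3)
  after f: (1 6)(2 4 5 3)
  after f: (1 6 2 5 4 3)
  after r: (2 5 4)
  after r: (1 3 2 5 4 6)

r' f f r r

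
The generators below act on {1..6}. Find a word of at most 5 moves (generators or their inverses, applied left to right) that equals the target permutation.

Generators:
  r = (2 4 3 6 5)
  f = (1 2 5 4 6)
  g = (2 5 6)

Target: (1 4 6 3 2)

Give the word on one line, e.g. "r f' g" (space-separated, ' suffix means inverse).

r' f' f'

  after r': (2 5 6 3 4)
  after f': (1 6 3 5 4)
  after f': (1 4 6 3 2)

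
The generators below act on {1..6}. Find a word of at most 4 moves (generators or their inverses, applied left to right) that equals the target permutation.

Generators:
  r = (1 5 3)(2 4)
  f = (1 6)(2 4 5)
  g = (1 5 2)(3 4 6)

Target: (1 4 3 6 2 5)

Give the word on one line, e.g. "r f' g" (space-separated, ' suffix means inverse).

f' f' f' g'

  after f': (1 6)(2 5 4)
  after f': (2 4 5)
  after f': (1 6)
  after g': (1 4 3 6 2 5)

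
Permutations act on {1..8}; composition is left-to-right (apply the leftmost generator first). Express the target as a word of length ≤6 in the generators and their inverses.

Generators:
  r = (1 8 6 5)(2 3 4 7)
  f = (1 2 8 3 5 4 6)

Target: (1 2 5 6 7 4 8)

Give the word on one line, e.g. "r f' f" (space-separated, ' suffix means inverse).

f r f' r' f

  after f: (1 2 8 3 5 4 6)
  after r: (1 3)(2 6 8 4 5 7)
  after f': (1 8 5 7)(2 4 3 6)
  after r': (2 3 8 6 7 5 4)
  after f: (1 2 5 6 7 4 8)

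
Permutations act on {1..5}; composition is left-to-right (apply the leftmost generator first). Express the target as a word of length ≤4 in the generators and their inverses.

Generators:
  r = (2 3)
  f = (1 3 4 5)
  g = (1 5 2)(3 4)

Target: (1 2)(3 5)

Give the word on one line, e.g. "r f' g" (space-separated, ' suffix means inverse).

  after f': (1 5 4 3)
  after g: (1 2)(3 5)
  after r: (1 3 5 2)
  after r: (1 2)(3 5)

f' g r r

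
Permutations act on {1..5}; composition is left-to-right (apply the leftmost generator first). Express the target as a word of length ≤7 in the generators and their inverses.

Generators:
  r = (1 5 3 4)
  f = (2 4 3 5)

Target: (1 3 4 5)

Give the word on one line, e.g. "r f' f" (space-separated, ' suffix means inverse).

  after f: (2 4 3 5)
  after r': (1 4 5 2 3)
  after r': (1 3 4)(2 5)
  after f: (1 5 4)
  after r: (1 3 4 5)

f r' r' f r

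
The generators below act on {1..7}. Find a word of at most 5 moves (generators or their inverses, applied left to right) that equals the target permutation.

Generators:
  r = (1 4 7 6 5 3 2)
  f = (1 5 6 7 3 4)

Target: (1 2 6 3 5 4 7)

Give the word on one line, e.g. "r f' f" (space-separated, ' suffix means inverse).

  after f': (1 4 3 7 6 5)
  after r': (2 3 4 5)
  after r': (1 2 5 3)(4 6 7)
  after f: (1 2 6 3 5 4 7)

f' r' r' f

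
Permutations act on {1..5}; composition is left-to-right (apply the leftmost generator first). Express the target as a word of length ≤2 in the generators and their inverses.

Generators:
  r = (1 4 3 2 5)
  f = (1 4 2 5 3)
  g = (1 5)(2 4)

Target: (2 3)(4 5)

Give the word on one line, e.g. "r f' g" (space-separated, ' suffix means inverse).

r' g

  after r': (1 5 2 3 4)
  after g: (2 3)(4 5)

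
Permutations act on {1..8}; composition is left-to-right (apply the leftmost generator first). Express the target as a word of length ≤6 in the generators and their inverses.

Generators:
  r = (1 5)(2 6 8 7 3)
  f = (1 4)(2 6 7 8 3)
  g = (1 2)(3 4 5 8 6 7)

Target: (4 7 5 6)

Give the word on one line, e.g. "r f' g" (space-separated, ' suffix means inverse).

  after f': (1 4)(2 3 8 7 6)
  after r': (1 4 5)(2 7)(3 6)
  after g: (1 5 2 3 7)(4 8 6)
  after r: (4 7 5 6)

f' r' g r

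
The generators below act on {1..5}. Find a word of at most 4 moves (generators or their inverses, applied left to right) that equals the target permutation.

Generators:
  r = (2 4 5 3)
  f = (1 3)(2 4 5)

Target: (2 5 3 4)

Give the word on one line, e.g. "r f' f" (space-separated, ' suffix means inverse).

  after r: (2 4 5 3)
  after f': (1 3 5)
  after f': (2 5 3 4)

r f' f'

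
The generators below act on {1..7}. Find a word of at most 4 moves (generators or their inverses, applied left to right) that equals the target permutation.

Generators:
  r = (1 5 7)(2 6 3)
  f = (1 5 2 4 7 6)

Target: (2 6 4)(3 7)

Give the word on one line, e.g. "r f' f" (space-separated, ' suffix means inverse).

  after f: (1 5 2 4 7 6)
  after r: (1 7 3 2 4)(5 6)
  after f: (1 6 2 7 3 4 5)
  after f: (2 6 4)(3 7)

f r f f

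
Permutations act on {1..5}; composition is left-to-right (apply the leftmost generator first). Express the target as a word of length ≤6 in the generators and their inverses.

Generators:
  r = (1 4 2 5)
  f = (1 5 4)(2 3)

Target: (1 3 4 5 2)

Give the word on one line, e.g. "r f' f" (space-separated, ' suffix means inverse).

r r f' r'

  after r: (1 4 2 5)
  after r: (1 2)(4 5)
  after f': (1 3 2 4)
  after r': (1 3 4 5 2)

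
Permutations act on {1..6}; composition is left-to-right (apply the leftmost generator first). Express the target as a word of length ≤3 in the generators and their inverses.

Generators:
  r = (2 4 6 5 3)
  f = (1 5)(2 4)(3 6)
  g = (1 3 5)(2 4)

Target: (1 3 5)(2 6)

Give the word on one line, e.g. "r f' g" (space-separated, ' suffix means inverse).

f' r

  after f': (1 5)(2 4)(3 6)
  after r: (1 3 5)(2 6)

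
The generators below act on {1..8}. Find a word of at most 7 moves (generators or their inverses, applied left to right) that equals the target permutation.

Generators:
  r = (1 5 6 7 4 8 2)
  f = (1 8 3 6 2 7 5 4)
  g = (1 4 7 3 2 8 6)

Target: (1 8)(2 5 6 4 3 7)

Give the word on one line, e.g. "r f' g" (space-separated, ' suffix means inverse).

  after f: (1 8 3 6 2 7 5 4)
  after r': (1 4 2 6 8 3 5 7)
  after g: (1 7 4 8 2)(3 5)
  after g: (1 3 5 2 4 6)
  after f': (1 8)(2 5 6 4 3 7)

f r' g g f'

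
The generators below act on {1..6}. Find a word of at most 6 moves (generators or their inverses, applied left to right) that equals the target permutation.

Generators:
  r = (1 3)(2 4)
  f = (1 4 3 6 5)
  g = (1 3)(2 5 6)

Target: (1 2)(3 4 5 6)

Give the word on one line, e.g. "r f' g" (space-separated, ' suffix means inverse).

g r f g r'

  after g: (1 3)(2 5 6)
  after r: (2 5 6 4)
  after f: (1 4 2)(3 6)
  after g: (1 4 5 6)(2 3)
  after r': (1 2)(3 4 5 6)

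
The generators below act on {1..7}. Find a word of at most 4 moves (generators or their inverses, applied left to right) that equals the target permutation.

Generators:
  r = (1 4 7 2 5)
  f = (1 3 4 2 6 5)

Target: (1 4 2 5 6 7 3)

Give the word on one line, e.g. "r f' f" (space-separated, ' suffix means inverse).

r f' r' f

  after r: (1 4 7 2 5)
  after f': (1 3)(2 6)(4 7)
  after r': (1 3 5 2 6 7)
  after f: (1 4 2 5 6 7 3)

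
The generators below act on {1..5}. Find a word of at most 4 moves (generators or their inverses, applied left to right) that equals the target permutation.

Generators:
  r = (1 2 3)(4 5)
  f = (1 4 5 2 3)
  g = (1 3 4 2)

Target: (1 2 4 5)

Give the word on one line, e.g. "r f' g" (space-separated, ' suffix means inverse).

  after f: (1 4 5 2 3)
  after r: (1 5 3 2)
  after f: (1 2 4 5)

f r f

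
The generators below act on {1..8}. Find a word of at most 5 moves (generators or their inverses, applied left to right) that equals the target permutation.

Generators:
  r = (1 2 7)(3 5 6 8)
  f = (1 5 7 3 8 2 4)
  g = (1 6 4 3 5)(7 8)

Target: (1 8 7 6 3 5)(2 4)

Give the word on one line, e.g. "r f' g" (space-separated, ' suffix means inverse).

  after f: (1 5 7 3 8 2 4)
  after r': (1 3 6 5 2 4 7 8)
  after r': (1 8 7 6 3 5)(2 4)

f r' r'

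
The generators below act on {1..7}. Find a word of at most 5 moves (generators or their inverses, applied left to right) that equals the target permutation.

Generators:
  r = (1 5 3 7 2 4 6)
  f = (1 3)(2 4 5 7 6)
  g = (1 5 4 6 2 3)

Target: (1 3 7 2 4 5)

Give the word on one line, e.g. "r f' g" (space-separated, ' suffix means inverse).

  after r': (1 6 4 2 7 3 5)
  after f': (1 7)(2 5 3 4 6)
  after g: (1 7 5)(2 4)(3 6)
  after g: (1 7 4 3 2 6)
  after r': (1 3 7 2 4 5)

r' f' g g r'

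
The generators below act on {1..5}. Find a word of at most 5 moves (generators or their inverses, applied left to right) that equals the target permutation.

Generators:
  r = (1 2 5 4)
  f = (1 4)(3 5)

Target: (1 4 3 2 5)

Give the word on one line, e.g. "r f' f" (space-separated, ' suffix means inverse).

r' f r'

  after r': (1 4 5 2)
  after f: (2 4 3 5)
  after r': (1 4 3 2 5)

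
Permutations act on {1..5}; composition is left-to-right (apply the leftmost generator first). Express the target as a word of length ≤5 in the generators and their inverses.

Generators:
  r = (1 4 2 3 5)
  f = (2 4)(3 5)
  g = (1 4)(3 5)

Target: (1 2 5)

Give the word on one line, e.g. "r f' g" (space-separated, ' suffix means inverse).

f g' r' g r

  after f: (2 4)(3 5)
  after g': (1 4 2)
  after r': (2 5 3)
  after g: (1 4)(2 3)
  after r: (1 2 5)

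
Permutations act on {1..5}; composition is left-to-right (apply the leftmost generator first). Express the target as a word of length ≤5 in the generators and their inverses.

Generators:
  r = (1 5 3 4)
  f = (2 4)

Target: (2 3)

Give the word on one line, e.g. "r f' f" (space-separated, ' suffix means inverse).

  after r: (1 5 3 4)
  after f': (1 5 3 2 4)
  after r': (2 3)

r f' r'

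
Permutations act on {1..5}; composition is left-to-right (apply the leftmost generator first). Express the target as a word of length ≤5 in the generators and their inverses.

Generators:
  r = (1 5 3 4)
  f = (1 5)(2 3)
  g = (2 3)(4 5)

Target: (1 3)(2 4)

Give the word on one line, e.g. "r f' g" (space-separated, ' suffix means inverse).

f' g r f r

  after f': (1 5)(2 3)
  after g: (1 4 5)
  after r: (3 4)
  after f: (1 5)(2 3 4)
  after r: (1 3)(2 4)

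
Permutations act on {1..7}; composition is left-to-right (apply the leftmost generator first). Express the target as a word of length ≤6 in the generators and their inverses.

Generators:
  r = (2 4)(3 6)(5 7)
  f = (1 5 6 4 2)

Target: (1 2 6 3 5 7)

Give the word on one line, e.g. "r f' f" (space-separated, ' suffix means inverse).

  after r: (2 4)(3 6)(5 7)
  after f': (1 2 6 3 5 7)
  after r: (1 4 2 3 7)
  after r: (1 2 6 3 5 7)

r f' r r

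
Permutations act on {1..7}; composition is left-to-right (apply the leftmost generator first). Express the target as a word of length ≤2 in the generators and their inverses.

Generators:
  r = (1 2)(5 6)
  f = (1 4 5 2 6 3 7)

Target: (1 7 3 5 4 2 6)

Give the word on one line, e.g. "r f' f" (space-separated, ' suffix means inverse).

f' r

  after f': (1 7 3 6 2 5 4)
  after r: (1 7 3 5 4 2 6)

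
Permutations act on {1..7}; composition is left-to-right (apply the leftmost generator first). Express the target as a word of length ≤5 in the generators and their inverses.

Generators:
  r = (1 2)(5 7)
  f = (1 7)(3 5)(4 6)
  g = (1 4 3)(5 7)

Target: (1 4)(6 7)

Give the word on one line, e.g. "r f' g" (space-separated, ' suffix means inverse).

  after f': (1 7)(3 5)(4 6)
  after g: (1 5)(3 7 4 6)
  after f': (1 3)(5 7 6)
  after g': (1 4)(6 7)

f' g f' g'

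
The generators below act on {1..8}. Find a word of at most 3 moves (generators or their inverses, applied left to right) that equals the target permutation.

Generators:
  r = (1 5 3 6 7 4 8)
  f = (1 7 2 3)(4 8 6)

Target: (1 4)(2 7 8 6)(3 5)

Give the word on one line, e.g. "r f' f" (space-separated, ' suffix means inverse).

  after r': (1 8 4 7 6 3 5)
  after f': (1 4)(2 7 8 6)(3 5)

r' f'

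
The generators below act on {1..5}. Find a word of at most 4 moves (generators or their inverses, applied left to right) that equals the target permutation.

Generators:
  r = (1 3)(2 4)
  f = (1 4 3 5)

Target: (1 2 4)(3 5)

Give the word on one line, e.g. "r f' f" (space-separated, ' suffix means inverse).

f r

  after f: (1 4 3 5)
  after r: (1 2 4)(3 5)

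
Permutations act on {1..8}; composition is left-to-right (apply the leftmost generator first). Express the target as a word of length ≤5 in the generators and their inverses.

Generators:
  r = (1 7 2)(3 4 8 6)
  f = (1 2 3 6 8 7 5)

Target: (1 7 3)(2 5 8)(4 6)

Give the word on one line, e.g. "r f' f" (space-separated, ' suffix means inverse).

f' r' r' r' f'

  after f': (1 5 7 8 6 3 2)
  after r': (1 5)(3 7 4)
  after r': (1 5 2 7 3)(4 6 8)
  after r': (1 5 7 6 4 8 3 2)
  after f': (1 7 3)(2 5 8)(4 6)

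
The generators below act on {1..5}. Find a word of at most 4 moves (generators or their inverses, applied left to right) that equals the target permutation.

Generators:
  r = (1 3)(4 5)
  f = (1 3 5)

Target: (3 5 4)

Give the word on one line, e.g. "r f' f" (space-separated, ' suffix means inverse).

r f' r' r'

  after r: (1 3)(4 5)
  after f': (3 5 4)
  after r': (1 3 4)
  after r': (3 5 4)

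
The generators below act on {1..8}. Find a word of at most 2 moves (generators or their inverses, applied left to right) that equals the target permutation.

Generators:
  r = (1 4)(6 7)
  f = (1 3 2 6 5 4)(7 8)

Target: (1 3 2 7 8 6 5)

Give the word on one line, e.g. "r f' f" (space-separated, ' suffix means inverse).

  after f: (1 3 2 6 5 4)(7 8)
  after r': (1 3 2 7 8 6 5)

f r'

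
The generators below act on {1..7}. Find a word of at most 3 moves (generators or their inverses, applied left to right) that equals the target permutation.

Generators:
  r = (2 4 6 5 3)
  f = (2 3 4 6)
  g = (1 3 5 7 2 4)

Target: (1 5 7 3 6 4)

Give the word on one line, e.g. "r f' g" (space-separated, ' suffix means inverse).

  after g: (1 3 5 7 2 4)
  after r': (1 5 7 3 6 4)

g r'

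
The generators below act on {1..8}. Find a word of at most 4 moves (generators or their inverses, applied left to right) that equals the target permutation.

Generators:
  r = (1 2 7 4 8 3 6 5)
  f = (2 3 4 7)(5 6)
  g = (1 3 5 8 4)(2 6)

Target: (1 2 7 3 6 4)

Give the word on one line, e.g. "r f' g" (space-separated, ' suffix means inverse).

  after r: (1 2 7 4 8 3 6 5)
  after g: (1 6 8 5 3 2 7)
  after g: (1 2 7 3 6 4)

r g g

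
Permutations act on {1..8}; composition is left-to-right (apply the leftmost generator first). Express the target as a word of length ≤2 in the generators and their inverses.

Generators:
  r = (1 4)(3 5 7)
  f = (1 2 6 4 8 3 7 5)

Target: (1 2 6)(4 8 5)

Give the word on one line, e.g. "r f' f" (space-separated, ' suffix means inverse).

  after f: (1 2 6 4 8 3 7 5)
  after r: (1 2 6)(4 8 5)

f r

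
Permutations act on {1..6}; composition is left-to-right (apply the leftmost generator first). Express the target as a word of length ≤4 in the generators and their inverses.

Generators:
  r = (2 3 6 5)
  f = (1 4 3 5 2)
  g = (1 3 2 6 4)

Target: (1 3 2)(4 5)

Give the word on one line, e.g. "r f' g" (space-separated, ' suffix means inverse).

  after g': (1 4 6 2 3)
  after r: (1 4 5 2 6 3)
  after g: (2 4 5 6)
  after g: (1 3 2)(4 5)

g' r g g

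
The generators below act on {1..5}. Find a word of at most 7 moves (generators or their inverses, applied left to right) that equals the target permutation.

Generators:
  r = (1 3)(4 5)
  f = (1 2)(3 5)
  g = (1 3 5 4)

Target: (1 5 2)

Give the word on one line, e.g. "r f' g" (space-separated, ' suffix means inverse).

f' r' f' g' g'

  after f': (1 2)(3 5)
  after r': (1 2 3 4 5)
  after f': (2 5)(3 4)
  after g': (1 4)(2 3 5)
  after g': (1 5 2)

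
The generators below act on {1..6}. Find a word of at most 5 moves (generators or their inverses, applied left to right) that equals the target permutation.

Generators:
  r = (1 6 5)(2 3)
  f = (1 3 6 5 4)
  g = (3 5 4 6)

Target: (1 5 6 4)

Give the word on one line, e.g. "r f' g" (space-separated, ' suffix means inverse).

f' g f

  after f': (1 4 5 6 3)
  after g: (1 6 5 3)
  after f: (1 5 6 4)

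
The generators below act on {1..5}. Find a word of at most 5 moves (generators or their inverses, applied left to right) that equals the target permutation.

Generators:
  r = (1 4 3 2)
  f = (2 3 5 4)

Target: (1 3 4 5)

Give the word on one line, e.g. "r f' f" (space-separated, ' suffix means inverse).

f' f' f' r' f

  after f': (2 4 5 3)
  after f': (2 5)(3 4)
  after f': (2 3 5 4)
  after r': (1 2 4 3 5)
  after f: (1 3 4 5)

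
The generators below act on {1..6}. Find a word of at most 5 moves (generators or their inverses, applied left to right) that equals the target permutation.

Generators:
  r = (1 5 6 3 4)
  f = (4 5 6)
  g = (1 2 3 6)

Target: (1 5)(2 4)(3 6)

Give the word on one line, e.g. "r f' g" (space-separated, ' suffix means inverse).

r f g r

  after r: (1 5 6 3 4)
  after f: (1 6 3 5 4)
  after g: (2 3 5 4)
  after r: (1 5)(2 4)(3 6)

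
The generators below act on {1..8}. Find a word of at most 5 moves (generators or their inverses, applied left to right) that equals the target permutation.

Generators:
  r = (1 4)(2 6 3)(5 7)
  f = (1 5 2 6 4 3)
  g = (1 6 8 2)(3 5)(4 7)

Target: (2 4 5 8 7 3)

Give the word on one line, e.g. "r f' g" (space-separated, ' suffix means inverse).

f' g' r g r

  after f': (1 3 4 6 2 5)
  after g': (1 5 2 3 7 4)(6 8)
  after r: (1 7)(3 5 6 8)
  after g: (1 4 7 6 2)(5 8)
  after r: (2 4 5 8 7 3)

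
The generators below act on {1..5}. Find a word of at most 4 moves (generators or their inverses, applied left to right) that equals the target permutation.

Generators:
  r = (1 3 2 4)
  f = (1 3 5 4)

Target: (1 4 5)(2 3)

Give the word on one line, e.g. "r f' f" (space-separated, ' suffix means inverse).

  after r: (1 3 2 4)
  after f': (2 5 3)
  after f': (1 4 5)(2 3)

r f' f'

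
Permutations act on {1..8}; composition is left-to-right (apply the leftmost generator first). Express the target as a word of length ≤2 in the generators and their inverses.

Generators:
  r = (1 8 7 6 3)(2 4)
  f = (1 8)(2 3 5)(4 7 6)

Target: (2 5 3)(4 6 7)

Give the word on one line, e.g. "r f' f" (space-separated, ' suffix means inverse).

  after f: (1 8)(2 3 5)(4 7 6)
  after f: (2 5 3)(4 6 7)

f f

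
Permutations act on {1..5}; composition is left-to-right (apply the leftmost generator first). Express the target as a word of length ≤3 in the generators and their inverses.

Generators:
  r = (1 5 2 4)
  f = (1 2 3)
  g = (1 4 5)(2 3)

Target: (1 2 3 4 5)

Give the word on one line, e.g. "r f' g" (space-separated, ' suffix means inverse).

  after g': (1 5 4)(2 3)
  after r: (1 2 3 4 5)

g' r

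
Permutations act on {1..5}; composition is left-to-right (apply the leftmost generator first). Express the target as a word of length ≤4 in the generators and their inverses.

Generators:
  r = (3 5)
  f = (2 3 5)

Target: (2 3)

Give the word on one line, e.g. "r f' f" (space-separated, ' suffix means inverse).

  after r: (3 5)
  after f: (2 3)
  after r: (2 5 3)
  after r: (2 3)

r f r r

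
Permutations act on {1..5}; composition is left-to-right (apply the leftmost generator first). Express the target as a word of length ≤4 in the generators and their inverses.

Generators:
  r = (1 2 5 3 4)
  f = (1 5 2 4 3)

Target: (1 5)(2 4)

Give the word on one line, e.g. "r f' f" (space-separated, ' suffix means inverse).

  after r': (1 4 3 5 2)
  after f': (1 2 3)
  after f': (1 5)(2 4)

r' f' f'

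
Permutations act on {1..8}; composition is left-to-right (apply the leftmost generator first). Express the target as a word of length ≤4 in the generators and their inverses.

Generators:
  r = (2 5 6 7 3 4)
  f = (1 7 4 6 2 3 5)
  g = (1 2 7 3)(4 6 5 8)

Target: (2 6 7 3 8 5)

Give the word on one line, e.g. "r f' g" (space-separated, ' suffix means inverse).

f' r' g'

  after f': (1 5 3 2 6 4 7)
  after r': (1 2 5 7)(3 4 6)
  after g': (2 6 7 3 8 5)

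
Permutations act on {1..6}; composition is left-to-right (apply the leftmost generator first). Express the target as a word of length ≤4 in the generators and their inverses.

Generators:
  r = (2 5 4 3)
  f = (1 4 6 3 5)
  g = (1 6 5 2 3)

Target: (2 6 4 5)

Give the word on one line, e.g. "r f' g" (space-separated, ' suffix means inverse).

  after f: (1 4 6 3 5)
  after f: (1 6 5 4 3)
  after r: (1 6 4 2 5 3)
  after g': (2 6 4 5)

f f r g'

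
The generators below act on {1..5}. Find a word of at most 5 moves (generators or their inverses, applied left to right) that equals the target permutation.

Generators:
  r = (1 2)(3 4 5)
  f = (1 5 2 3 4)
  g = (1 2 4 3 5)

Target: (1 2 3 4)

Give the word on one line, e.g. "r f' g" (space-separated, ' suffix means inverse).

f r' g'

  after f: (1 5 2 3 4)
  after r': (1 4 2 5)
  after g': (1 2 3 4)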